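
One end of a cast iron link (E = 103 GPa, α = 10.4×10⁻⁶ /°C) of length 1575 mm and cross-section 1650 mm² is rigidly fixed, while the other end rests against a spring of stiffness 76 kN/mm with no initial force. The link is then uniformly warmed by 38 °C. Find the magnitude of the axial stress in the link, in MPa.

The unrestrained thermal change is αΔT L = 10.4×10⁻⁶ × 38 × 1575 = 0.6224 mm.
With a force P in the spring, the elastic change of the link is PL/(AE) and that of the spring is P/k; compatibility requires their sum to equal δ_free.
So P = δ_free / [L/(AE) + 1/k] = 0.6224 / [ 1575/(1650×103×10³) + 1/(76×10³) ].
P = 0.6224 / 2.243×10⁻⁵ = 27760 N.
σ = P/A = 27760/1650 = 16.82 MPa.

σ ≈ 16.8 MPa (compressive)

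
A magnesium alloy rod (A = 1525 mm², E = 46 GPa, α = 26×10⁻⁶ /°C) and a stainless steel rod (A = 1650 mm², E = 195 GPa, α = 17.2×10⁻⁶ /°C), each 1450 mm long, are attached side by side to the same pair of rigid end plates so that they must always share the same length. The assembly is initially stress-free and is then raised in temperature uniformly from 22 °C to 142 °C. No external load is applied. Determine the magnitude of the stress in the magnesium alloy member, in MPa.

σ ≈ 39.9 MPa (compressive)

Both members must finish at the same length. With the larger α, the magnesium alloy tends to over-expand; the plates restrain it, putting the magnesium alloy in compression and the stainless steel in tension. With no external load the two internal forces are equal and opposite, magnitude P.
Setting the final lengths equal and cancelling L: (α₁ − α₂)ΔT = P/(A₁E₁) + P/(A₂E₂).
|α₁ − α₂|·ΔT = 8.8×10⁻⁶ × 120 = 0.001056.
1/(A₁E₁) + 1/(A₂E₂) = 1/(1525×46×10³) + 1/(1650×195×10³) = 1.736×10⁻⁸ N⁻¹.
So P = 0.001056 / 1.736×10⁻⁸ = 60.82 kN.
σ_{magnesium alloy} = P/A₁ = 60820/1525 = 39.88 MPa, compressive.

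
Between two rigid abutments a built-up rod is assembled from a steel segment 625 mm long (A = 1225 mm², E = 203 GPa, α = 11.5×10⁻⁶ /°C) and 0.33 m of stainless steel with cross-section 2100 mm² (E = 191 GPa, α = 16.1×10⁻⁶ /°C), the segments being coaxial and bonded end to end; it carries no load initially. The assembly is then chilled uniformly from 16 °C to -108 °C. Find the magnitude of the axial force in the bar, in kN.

If the supports were absent, the total length change would be Σ αᵢΔT Lᵢ = 11.5×10⁻⁶×124×625 + 16.1×10⁻⁶×124×330 = 1.55 mm.
The rigid supports impose zero overall length change; the single axial force P common to all segments must satisfy P Σ Lᵢ/(AᵢEᵢ) = δ_free.
Σ Lᵢ/(AᵢEᵢ) = 625/(1225×203×10³) + 330/(2100×191×10³) = 3.336×10⁻⁶ mm/N.
Hence P = δ_free / Σ(L/AE) = 1.55/3.336×10⁻⁶ = 464.6 kN (tensile).

P ≈ 465 kN (tensile)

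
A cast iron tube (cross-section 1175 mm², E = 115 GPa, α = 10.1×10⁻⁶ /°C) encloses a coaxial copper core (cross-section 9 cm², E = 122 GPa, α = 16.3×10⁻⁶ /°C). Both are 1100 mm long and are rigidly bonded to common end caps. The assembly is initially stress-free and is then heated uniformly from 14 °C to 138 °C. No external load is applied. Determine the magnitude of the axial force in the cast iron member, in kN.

The copper has the larger α, so on heating it would change length more than the cast iron if both were free. The rigid plates force a common final length, so the copper is put into compression and the cast iron into tension, with equal and opposite forces P (no external load).
Equating the net (thermal + elastic) strains gives |α₁ − α₂|·ΔT = P·[1/(A₁E₁) + 1/(A₂E₂)].
|α₁ − α₂|·ΔT = 6.2×10⁻⁶ × 124 = 0.0007688.
1/(A₁E₁) + 1/(A₂E₂) = 1/(1175×115×10³) + 1/(900×122×10³) = 1.651×10⁻⁸ N⁻¹.
P = 0.0007688 / 1.651×10⁻⁸ = 46570 N = 46.57 kN.

P ≈ 46.6 kN (tensile in the cast iron)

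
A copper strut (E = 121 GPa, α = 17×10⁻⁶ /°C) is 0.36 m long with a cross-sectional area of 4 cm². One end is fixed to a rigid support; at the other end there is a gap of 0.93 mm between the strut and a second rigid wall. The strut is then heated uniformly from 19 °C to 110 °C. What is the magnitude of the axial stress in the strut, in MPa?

σ ≈ 0 MPa

Free thermal elongation = αΔT L = 17×10⁻⁶ × 91 × 360 = 0.5569 mm.
This is smaller than the 0.93 mm clearance, so the strut expands freely without reaching the stop — the stress is zero.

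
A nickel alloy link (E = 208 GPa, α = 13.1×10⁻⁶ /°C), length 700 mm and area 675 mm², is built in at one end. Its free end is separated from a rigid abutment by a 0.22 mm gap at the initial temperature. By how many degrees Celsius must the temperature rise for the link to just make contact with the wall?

The gap closes when αΔT L = 0.22 mm, since the link is still unstressed at that instant.
So ΔT = g/(αL) = 0.22/(13.1×10⁻⁶ × 700) = 23.99 °C.

ΔT ≈ 24 °C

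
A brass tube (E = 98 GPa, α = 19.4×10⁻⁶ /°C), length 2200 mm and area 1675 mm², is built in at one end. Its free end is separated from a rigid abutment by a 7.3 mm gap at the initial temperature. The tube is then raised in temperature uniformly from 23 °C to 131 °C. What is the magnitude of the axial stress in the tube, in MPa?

σ ≈ 0 MPa

Free thermal elongation = αΔT L = 19.4×10⁻⁶ × 108 × 2200 = 4.609 mm.
This is smaller than the 7.3 mm clearance, so the tube expands freely without reaching the stop — the stress is zero.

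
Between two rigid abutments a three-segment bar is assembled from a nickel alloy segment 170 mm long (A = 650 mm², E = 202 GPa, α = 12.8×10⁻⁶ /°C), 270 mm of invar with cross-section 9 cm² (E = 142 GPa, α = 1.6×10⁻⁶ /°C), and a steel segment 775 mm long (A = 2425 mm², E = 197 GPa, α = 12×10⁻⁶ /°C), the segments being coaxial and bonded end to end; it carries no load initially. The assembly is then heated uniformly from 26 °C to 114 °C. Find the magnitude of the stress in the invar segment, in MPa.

σ ≈ 231 MPa (compressive)

Free thermal expansion of the whole bar: Σ αᵢΔT Lᵢ = 12.8×10⁻⁶×88×170 + 1.6×10⁻⁶×88×270 + 12×10⁻⁶×88×775 = 1.048 mm.
The walls prevent any net length change, so an axial force P (same in every segment) develops. Compatibility: P · Σ Lᵢ/(AᵢEᵢ) = δ_free.
The series flexibility is Σ Lᵢ/(AᵢEᵢ) = 170/(650×202×10³) + 270/(900×142×10³) + 775/(2425×197×10³) = 5.03×10⁻⁶ mm/N.
So P = 1.048 / 5.03×10⁻⁶ = 208.3 kN, compressive.
σ_{invar} = P / A = 208300 / 900 = 231.5 MPa.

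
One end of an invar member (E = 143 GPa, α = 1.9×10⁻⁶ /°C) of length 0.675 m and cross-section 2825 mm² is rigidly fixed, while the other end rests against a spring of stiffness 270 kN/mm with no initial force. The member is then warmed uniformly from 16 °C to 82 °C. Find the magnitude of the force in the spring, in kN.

The unrestrained thermal change is αΔT L = 1.9×10⁻⁶ × 66 × 675 = 0.08464 mm.
Let P be the compressive force at the spring. The member shortens elastically by PL/(AE) and the spring compresses by P/k; together these equal δ_free.
So P = δ_free / [L/(AE) + 1/k] = 0.08464 / [ 675/(2825×143×10³) + 1/(270×10³) ].
P = 0.08464 / 5.375×10⁻⁶ = 15750 N.

P ≈ 15.7 kN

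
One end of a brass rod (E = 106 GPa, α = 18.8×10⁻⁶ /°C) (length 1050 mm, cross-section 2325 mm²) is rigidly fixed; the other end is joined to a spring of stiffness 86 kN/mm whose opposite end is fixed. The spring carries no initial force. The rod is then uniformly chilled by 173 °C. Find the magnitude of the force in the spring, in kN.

P ≈ 215 kN

Free thermal contraction: δ_free = αΔT L = 18.8×10⁻⁶ × 173 × 1050 = 3.415 mm.
Let P be the tensile force in the spring. The rod extends elastically by PL/(AE) and the spring stretches by P/k; together these equal δ_free.
P [ L/(AE) + 1/k ] = δ_free → P [ 1050/(2325×106×10³) + 1/(86×10³) ] = 3.415.
P = 3.415 / 1.589×10⁻⁵ = 214900 N.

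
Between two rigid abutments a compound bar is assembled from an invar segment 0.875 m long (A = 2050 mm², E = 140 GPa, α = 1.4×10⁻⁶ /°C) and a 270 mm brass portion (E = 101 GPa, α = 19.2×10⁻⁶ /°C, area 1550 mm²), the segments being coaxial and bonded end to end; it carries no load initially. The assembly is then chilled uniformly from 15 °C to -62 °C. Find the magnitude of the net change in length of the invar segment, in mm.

|ΔL| ≈ 0.221 mm

With the walls removed the bar would change length by δ_free = Σ αᵢΔT Lᵢ = 1.4×10⁻⁶×77×875 + 19.2×10⁻⁶×77×270 = 0.4935 mm.
The rigid supports impose zero overall length change; the single axial force P common to all segments must satisfy P Σ Lᵢ/(AᵢEᵢ) = δ_free.
Σ Lᵢ/(AᵢEᵢ) = 875/(2050×140×10³) + 270/(1550×101×10³) = 4.773×10⁻⁶ mm/N.
So P = 0.4935 / 4.773×10⁻⁶ = 103.4 kN, tensile.
For the invar segment, free thermal change = 1.4×10⁻⁶×77×875 = 0.09432 mm and elastic change from P = 103400×875/(2050×140×10³) = 0.3152 mm; these oppose, so the net change is 0.221 mm (segment lengthens).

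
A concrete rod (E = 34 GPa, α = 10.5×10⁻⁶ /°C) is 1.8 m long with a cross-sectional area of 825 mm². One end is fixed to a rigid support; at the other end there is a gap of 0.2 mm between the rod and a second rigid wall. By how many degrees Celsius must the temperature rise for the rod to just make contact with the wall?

ΔT ≈ 10.6 °C

The gap closes when αΔT L = 0.2 mm, since the rod is still unstressed at that instant.
So ΔT = g/(αL) = 0.2/(10.5×10⁻⁶ × 1800) = 10.58 °C.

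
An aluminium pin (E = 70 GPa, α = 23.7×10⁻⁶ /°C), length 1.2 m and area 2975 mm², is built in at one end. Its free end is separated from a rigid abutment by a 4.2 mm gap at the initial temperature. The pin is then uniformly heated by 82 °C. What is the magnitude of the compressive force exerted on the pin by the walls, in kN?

P ≈ 0 kN

If the wall were absent the pin would grow by αΔT L = 23.7×10⁻⁶ × 82 × 1200 = 2.332 mm.
This is smaller than the 4.2 mm clearance, so the pin expands freely without reaching the stop — the stress is zero.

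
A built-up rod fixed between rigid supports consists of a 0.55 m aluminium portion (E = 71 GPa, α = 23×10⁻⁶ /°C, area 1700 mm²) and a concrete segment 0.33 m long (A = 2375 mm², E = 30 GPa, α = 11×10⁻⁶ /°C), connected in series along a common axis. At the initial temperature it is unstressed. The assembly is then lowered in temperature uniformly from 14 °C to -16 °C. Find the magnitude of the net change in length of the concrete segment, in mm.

Free thermal contraction of the whole bar: Σ αᵢΔT Lᵢ = 23×10⁻⁶×30×550 + 11×10⁻⁶×30×330 = 0.4884 mm.
The walls prevent any net length change, so an axial force P (same in every segment) develops. Compatibility: P · Σ Lᵢ/(AᵢEᵢ) = δ_free.
The series flexibility is Σ Lᵢ/(AᵢEᵢ) = 550/(1700×71×10³) + 330/(2375×30×10³) = 9.188×10⁻⁶ mm/N.
So P = 0.4884 / 9.188×10⁻⁶ = 53.15 kN, tensile.
For the concrete segment, free thermal change = 11×10⁻⁶×30×330 = 0.1089 mm and elastic change from P = 53150×330/(2375×30×10³) = 0.2462 mm; these oppose, so the net change is 0.137 mm (segment lengthens).

|ΔL| ≈ 0.137 mm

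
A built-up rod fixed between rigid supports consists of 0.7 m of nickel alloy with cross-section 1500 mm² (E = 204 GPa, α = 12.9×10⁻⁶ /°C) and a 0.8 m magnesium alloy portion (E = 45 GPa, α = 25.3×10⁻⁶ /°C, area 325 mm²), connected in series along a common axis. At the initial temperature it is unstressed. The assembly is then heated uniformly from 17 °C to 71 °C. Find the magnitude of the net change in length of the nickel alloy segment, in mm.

With the walls removed the bar would change length by δ_free = Σ αᵢΔT Lᵢ = 12.9×10⁻⁶×54×700 + 25.3×10⁻⁶×54×800 = 1.581 mm.
The rigid supports impose zero overall length change; the single axial force P common to all segments must satisfy P Σ Lᵢ/(AᵢEᵢ) = δ_free.
Σ Lᵢ/(AᵢEᵢ) = 700/(1500×204×10³) + 800/(325×45×10³) = 5.699×10⁻⁵ mm/N.
Hence P = δ_free / Σ(L/AE) = 1.581/5.699×10⁻⁵ = 27.74 kN (compressive).
For the nickel alloy segment, free thermal change = 12.9×10⁻⁶×54×700 = 0.4876 mm and elastic change from P = 27740×700/(1500×204×10³) = 0.06345 mm; these oppose, so the net change is 0.424 mm (segment lengthens).

|ΔL| ≈ 0.424 mm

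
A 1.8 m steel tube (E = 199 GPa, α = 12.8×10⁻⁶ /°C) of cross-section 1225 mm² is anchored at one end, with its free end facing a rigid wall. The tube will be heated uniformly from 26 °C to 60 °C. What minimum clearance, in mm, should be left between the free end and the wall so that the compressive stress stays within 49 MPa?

Free expansion if unrestrained: δ_free = αΔT L = 12.8×10⁻⁶ × 34 × 1800 = 0.7834 mm.
At the allowable stress the elastic shortening the wall may impose is σL/E = 49 × 1800 / (199×10³) = 0.4432 mm.
The gap must absorb the remainder: g_min = 0.7834 − 0.4432 = 0.3401 mm.

g ≈ 0.34 mm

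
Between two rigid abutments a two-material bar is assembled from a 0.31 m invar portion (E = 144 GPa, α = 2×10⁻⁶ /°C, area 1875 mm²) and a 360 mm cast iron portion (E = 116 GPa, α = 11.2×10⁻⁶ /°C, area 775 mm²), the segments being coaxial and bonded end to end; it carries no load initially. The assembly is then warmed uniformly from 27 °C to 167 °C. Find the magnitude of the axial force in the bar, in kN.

P ≈ 126 kN (compressive)

With the walls removed the bar would change length by δ_free = Σ αᵢΔT Lᵢ = 2×10⁻⁶×140×310 + 11.2×10⁻⁶×140×360 = 0.6513 mm.
The rigid supports impose zero overall length change; the single axial force P common to all segments must satisfy P Σ Lᵢ/(AᵢEᵢ) = δ_free.
Σ Lᵢ/(AᵢEᵢ) = 310/(1875×144×10³) + 360/(775×116×10³) = 5.153×10⁻⁶ mm/N.
So P = 0.6513 / 5.153×10⁻⁶ = 126.4 kN, compressive.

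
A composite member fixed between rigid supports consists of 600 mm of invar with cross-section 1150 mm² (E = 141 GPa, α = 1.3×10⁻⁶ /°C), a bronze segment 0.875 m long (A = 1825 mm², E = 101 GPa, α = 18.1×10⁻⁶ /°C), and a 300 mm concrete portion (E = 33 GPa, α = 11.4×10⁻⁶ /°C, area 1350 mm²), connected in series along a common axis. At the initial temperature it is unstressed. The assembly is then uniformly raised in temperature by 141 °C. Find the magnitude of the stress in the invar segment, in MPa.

With the walls removed the bar would change length by δ_free = Σ αᵢΔT Lᵢ = 1.3×10⁻⁶×141×600 + 18.1×10⁻⁶×141×875 + 11.4×10⁻⁶×141×300 = 2.825 mm.
The rigid supports impose zero overall length change; the single axial force P common to all segments must satisfy P Σ Lᵢ/(AᵢEᵢ) = δ_free.
The series flexibility is Σ Lᵢ/(AᵢEᵢ) = 600/(1150×141×10³) + 875/(1825×101×10³) + 300/(1350×33×10³) = 1.518×10⁻⁵ mm/N.
So P = 2.825 / 1.518×10⁻⁵ = 186.1 kN, compressive.
σ_{invar} = P / A = 186100 / 1150 = 161.8 MPa.

σ ≈ 162 MPa (compressive)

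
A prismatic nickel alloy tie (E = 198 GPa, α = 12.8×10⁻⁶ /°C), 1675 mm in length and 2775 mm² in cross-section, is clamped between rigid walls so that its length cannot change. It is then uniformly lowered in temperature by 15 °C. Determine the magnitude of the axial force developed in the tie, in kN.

With zero net strain, σ = E·αΔT = 198 GPa × 12.8×10⁻⁶ × 15 = 38.02 MPa.
Then P = σA = 38.02 × 2775 mm² = 105.5 kN, tensile.

P ≈ 105 kN (tensile)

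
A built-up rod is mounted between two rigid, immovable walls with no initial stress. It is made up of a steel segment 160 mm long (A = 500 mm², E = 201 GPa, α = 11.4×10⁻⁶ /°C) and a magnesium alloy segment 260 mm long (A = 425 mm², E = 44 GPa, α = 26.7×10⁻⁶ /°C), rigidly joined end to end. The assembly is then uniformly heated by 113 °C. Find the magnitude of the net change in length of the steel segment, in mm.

|ΔL| ≈ 0.104 mm

With the walls removed the bar would change length by δ_free = Σ αᵢΔT Lᵢ = 11.4×10⁻⁶×113×160 + 26.7×10⁻⁶×113×260 = 0.9906 mm.
The walls prevent any net length change, so an axial force P (same in every segment) develops. Compatibility: P · Σ Lᵢ/(AᵢEᵢ) = δ_free.
The series flexibility is Σ Lᵢ/(AᵢEᵢ) = 160/(500×201×10³) + 260/(425×44×10³) = 1.55×10⁻⁵ mm/N.
Hence P = δ_free / Σ(L/AE) = 0.9906/1.55×10⁻⁵ = 63.92 kN (compressive).
For the steel segment, free thermal change = 11.4×10⁻⁶×113×160 = 0.2061 mm and elastic change from P = 63920×160/(500×201×10³) = 0.1018 mm; these oppose, so the net change is 0.104 mm (segment lengthens).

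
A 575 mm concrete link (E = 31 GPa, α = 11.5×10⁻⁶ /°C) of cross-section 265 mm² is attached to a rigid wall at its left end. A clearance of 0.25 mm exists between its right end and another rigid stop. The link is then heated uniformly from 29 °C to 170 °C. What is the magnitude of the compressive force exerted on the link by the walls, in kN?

If the wall were absent the link would grow by αΔT L = 11.5×10⁻⁶ × 141 × 575 = 0.9324 mm.
The gap closes (δ_free > 0.25 mm) and the wall then resists a further 0.9324 − 0.25 = 0.6824 mm of expansion.
That suppressed elongation corresponds to σ = E·Δ/L = 31×10³ × 0.6824/575 = 36.79 MPa.
P = σA = 36.79 × 265 = 9.749 kN.

P ≈ 9.75 kN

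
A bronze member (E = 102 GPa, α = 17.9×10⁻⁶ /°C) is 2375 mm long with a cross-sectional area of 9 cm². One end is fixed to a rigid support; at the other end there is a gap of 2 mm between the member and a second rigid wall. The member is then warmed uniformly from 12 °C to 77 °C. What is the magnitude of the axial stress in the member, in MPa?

σ ≈ 32.8 MPa (compressive)

Free thermal elongation = αΔT L = 17.9×10⁻⁶ × 65 × 2375 = 2.763 mm.
This exceeds the 2 mm gap, so the wall pushes back. The portion of expansion that must be recovered elastically is δ_free − gap = 2.763 − 2 = 0.7633 mm.
That suppressed elongation corresponds to σ = E·Δ/L = 102×10³ × 0.7633/2375 = 32.78 MPa.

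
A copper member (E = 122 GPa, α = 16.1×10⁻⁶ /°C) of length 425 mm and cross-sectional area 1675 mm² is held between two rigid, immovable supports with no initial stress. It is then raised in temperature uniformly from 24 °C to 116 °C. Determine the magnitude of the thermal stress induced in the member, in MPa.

Because both ends are immovable the net strain is zero, and the suppressed thermal strain is αΔT = 16.1×10⁻⁶ × 92 = 1481.2×10⁻⁶.
The stress required to suppress this strain is σ = Eε = 122×10³ × 1481.2×10⁻⁶ = 180.7 MPa, compressive since the member is trying to expand.

σ ≈ 181 MPa (compressive)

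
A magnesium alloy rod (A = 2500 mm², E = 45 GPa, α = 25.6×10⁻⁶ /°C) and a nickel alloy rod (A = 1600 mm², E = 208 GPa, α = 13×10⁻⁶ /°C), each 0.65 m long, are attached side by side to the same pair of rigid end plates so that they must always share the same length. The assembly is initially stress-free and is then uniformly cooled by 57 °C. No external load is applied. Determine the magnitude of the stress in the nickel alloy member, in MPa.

σ ≈ 37.7 MPa (compressive)

Both members must finish at the same length. With the larger α, the magnesium alloy tends to over-contract; the plates restrain it, putting the magnesium alloy in tension and the nickel alloy in compression. With no external load the two internal forces are equal and opposite, magnitude P.
Equating the net (thermal + elastic) strains gives |α₁ − α₂|·ΔT = P·[1/(A₁E₁) + 1/(A₂E₂)].
|α₁ − α₂|·ΔT = 12.6×10⁻⁶ × 57 = 0.0007182.
1/(A₁E₁) + 1/(A₂E₂) = 1/(2500×45×10³) + 1/(1600×208×10³) = 1.189×10⁻⁸ N⁻¹.
So P = 0.0007182 / 1.189×10⁻⁸ = 60.38 kN.
σ_{nickel alloy} = P/A₂ = 60380/1600 = 37.74 MPa, compressive.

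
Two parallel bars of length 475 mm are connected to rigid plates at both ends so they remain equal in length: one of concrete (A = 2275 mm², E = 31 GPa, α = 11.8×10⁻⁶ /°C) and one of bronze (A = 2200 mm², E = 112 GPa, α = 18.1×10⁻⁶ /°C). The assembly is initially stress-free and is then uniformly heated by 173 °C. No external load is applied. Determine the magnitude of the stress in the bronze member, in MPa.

σ ≈ 27.2 MPa (compressive)

Equilibrium of a rigid end plate with no external load gives equal and opposite internal forces ±P in the two members. Since α_{bronze} > α_{concrete}, heating drives the bronze into compression and the concrete into tension.
Compatibility of the two members (thermal + elastic change equal): (α₁ − α₂)ΔT = P·[1/(A₁E₁) + 1/(A₂E₂)].
|α₁ − α₂|·ΔT = 6.3×10⁻⁶ × 173 = 0.00109.
1/(A₁E₁) + 1/(A₂E₂) = 1/(2275×31×10³) + 1/(2200×112×10³) = 1.824×10⁻⁸ N⁻¹.
P = 0.00109 / 1.824×10⁻⁸ = 59760 N = 59.76 kN.
σ_{bronze} = P/A₂ = 59760/2200 = 27.16 MPa, compressive.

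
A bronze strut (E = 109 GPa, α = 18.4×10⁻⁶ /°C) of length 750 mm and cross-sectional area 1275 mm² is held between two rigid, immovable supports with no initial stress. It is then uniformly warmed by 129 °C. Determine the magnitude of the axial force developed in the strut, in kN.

Full restraint means ε = 0, so the stress is σ = EαΔT = 109×10³ × 18.4×10⁻⁶ × 129 = 258.7 MPa.
Then P = σA = 258.7 × 1275 mm² = 329.9 kN, compressive.

P ≈ 330 kN (compressive)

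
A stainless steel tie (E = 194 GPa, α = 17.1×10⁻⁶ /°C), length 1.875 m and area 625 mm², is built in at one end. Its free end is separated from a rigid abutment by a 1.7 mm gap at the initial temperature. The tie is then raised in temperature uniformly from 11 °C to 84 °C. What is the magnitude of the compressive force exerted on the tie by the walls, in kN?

If the wall were absent the tie would grow by αΔT L = 17.1×10⁻⁶ × 73 × 1875 = 2.341 mm.
After closing the 1.7 mm clearance, 2.341 − 1.7 = 0.6406 mm of expansion remains to be suppressed by the wall.
So σ = E(δ_free − g)/L = 194×10³ × 0.6406/1875 = 66.28 MPa.
P = σA = 66.28 × 625 = 41.42 kN.

P ≈ 41.4 kN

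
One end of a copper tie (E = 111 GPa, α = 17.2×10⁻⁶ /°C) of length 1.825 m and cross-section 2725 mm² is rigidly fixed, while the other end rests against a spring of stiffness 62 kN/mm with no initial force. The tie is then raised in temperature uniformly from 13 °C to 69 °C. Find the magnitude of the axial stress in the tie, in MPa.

The unrestrained thermal change is αΔT L = 17.2×10⁻⁶ × 56 × 1825 = 1.758 mm.
With a force P in the spring, the elastic change of the tie is PL/(AE) and that of the spring is P/k; compatibility requires their sum to equal δ_free.
P [ L/(AE) + 1/k ] = δ_free → P [ 1825/(2725×111×10³) + 1/(62×10³) ] = 1.758.
P = 1.758 / 2.216×10⁻⁵ = 79320 N.
σ = P/A = 79320/2725 = 29.11 MPa.

σ ≈ 29.1 MPa (compressive)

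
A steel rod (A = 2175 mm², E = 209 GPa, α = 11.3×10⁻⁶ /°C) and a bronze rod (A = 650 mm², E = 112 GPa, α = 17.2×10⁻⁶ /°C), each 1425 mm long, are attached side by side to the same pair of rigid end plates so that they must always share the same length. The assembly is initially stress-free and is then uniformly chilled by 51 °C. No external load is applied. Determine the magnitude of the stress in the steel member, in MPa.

σ ≈ 8.68 MPa (compressive)

Equilibrium of a rigid end plate with no external load gives equal and opposite internal forces ±P in the two members. Since α_{bronze} > α_{steel}, cooling drives the bronze into tension and the steel into compression.
Equating the net (thermal + elastic) strains gives |α₁ − α₂|·ΔT = P·[1/(A₁E₁) + 1/(A₂E₂)].
|α₁ − α₂|·ΔT = 5.9×10⁻⁶ × 51 = 0.0003009.
1/(A₁E₁) + 1/(A₂E₂) = 1/(2175×209×10³) + 1/(650×112×10³) = 1.594×10⁻⁸ N⁻¹.
So P = 0.0003009 / 1.594×10⁻⁸ = 18.88 kN.
σ_{steel} = P/A₁ = 18880/2175 = 8.681 MPa, compressive.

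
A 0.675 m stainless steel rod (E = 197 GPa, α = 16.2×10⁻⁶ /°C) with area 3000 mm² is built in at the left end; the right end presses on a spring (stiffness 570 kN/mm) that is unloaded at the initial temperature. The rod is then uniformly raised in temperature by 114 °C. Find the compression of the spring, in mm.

δ ≈ 0.755 mm

If the spring were absent the rod would lengthen by αΔT L = 16.2×10⁻⁶ × 114 × 675 = 1.247 mm.
Let P be the compressive force at the spring. The rod shortens elastically by PL/(AE) and the spring compresses by P/k; together these equal δ_free.
So P = δ_free / [L/(AE) + 1/k] = 1.247 / [ 675/(3000×197×10³) + 1/(570×10³) ].
P = 1.247 / 2.897×10⁻⁶ = 430400 N.
Spring compression = P/k = 430400/(570×10³) = 0.755 mm.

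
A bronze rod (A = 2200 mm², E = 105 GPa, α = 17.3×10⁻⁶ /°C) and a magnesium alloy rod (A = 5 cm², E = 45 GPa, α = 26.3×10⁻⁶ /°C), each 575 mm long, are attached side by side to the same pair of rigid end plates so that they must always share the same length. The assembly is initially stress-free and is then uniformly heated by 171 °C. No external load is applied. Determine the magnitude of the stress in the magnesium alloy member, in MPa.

The magnesium alloy has the larger α, so on heating it would change length more than the bronze if both were free. The rigid plates force a common final length, so the magnesium alloy is put into compression and the bronze into tension, with equal and opposite forces P (no external load).
Setting the final lengths equal and cancelling L: (α₁ − α₂)ΔT = P/(A₁E₁) + P/(A₂E₂).
|α₁ − α₂|·ΔT = 9×10⁻⁶ × 171 = 0.001539.
1/(A₁E₁) + 1/(A₂E₂) = 1/(2200×105×10³) + 1/(500×45×10³) = 4.877×10⁻⁸ N⁻¹.
P = 0.001539 / 4.877×10⁻⁸ = 31550 N = 31.55 kN.
σ_{magnesium alloy} = P/A₂ = 31550/500 = 63.11 MPa, compressive.

σ ≈ 63.1 MPa (compressive)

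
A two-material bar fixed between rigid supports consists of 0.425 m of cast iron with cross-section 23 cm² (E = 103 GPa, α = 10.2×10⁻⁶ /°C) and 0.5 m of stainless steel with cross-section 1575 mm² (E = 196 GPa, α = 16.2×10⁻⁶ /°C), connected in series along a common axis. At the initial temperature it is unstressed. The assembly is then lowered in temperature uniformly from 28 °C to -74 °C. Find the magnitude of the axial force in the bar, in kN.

With the walls removed the bar would change length by δ_free = Σ αᵢΔT Lᵢ = 10.2×10⁻⁶×102×425 + 16.2×10⁻⁶×102×500 = 1.268 mm.
The walls prevent any net length change, so an axial force P (same in every segment) develops. Compatibility: P · Σ Lᵢ/(AᵢEᵢ) = δ_free.
The series flexibility is Σ Lᵢ/(AᵢEᵢ) = 425/(2300×103×10³) + 500/(1575×196×10³) = 3.414×10⁻⁶ mm/N.
Hence P = δ_free / Σ(L/AE) = 1.268/3.414×10⁻⁶ = 371.6 kN (tensile).

P ≈ 372 kN (tensile)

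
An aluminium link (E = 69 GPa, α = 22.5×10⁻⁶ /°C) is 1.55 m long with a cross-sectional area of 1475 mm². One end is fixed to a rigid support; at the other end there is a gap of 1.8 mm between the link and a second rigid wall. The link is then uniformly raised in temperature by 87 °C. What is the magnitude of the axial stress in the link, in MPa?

σ ≈ 54.9 MPa (compressive)

Unrestrained expansion: δ_free = αΔT L = 22.5×10⁻⁶ × 87 × 1550 = 3.034 mm.
After closing the 1.8 mm clearance, 3.034 − 1.8 = 1.234 mm of expansion remains to be suppressed by the wall.
Compatibility: PL/(AE) = 1.234 mm, so σ = P/A = E × (1.234/1550) = 54.94 MPa.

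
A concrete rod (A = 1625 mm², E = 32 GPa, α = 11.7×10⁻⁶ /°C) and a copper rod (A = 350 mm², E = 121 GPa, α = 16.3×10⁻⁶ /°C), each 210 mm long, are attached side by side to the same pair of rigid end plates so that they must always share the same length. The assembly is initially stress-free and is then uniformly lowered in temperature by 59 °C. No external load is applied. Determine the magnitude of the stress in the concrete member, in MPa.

σ ≈ 3.9 MPa (compressive)

Both members must finish at the same length. With the larger α, the copper tends to over-contract; the plates restrain it, putting the copper in tension and the concrete in compression. With no external load the two internal forces are equal and opposite, magnitude P.
Compatibility of the two members (thermal + elastic change equal): (α₁ − α₂)ΔT = P·[1/(A₁E₁) + 1/(A₂E₂)].
|α₁ − α₂|·ΔT = 4.6×10⁻⁶ × 59 = 0.0002714.
1/(A₁E₁) + 1/(A₂E₂) = 1/(1625×32×10³) + 1/(350×121×10³) = 4.284×10⁻⁸ N⁻¹.
So P = 0.0002714 / 4.284×10⁻⁸ = 6.335 kN.
σ_{concrete} = P/A₁ = 6335/1625 = 3.898 MPa, compressive.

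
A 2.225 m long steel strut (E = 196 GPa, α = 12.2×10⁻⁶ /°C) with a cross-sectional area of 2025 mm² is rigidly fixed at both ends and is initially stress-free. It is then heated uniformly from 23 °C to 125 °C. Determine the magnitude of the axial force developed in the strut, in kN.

P ≈ 494 kN (compressive)

The ends cannot move, so σ = EαΔT = 196×10³ × 12.2×10⁻⁶ × 102 = 243.9 MPa.
Axial force P = σA = 243.9 × 2025 = 493900 N = 493.9 kN, compressive.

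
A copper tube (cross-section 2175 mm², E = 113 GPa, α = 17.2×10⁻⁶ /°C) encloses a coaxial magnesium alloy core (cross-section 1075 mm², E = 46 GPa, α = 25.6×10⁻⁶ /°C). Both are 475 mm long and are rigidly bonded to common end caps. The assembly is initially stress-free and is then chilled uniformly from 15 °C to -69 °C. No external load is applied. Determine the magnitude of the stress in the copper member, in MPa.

Both members must finish at the same length. With the larger α, the magnesium alloy tends to over-contract; the plates restrain it, putting the magnesium alloy in tension and the copper in compression. With no external load the two internal forces are equal and opposite, magnitude P.
Compatibility of the two members (thermal + elastic change equal): (α₁ − α₂)ΔT = P·[1/(A₁E₁) + 1/(A₂E₂)].
|α₁ − α₂|·ΔT = 8.4×10⁻⁶ × 84 = 0.0007056.
1/(A₁E₁) + 1/(A₂E₂) = 1/(2175×113×10³) + 1/(1075×46×10³) = 2.429×10⁻⁸ N⁻¹.
P = 0.0007056 / 2.429×10⁻⁸ = 29050 N = 29.05 kN.
σ_{copper} = P/A₁ = 29050/2175 = 13.36 MPa, compressive.

σ ≈ 13.4 MPa (compressive)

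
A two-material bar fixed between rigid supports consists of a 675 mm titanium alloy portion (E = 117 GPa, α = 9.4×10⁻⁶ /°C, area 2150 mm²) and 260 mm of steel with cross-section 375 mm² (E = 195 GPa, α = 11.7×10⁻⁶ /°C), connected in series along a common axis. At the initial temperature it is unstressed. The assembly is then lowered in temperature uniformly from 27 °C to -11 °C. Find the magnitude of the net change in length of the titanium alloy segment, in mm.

Free thermal contraction of the whole bar: Σ αᵢΔT Lᵢ = 9.4×10⁻⁶×38×675 + 11.7×10⁻⁶×38×260 = 0.3567 mm.
The rigid supports impose zero overall length change; the single axial force P common to all segments must satisfy P Σ Lᵢ/(AᵢEᵢ) = δ_free.
Σ Lᵢ/(AᵢEᵢ) = 675/(2150×117×10³) + 260/(375×195×10³) = 6.239×10⁻⁶ mm/N.
Hence P = δ_free / Σ(L/AE) = 0.3567/6.239×10⁻⁶ = 57.17 kN (tensile).
For the titanium alloy segment, free thermal change = 9.4×10⁻⁶×38×675 = 0.2411 mm and elastic change from P = 57170×675/(2150×117×10³) = 0.1534 mm; these oppose, so the net change is 0.0877 mm (segment shortens).

|ΔL| ≈ 0.0877 mm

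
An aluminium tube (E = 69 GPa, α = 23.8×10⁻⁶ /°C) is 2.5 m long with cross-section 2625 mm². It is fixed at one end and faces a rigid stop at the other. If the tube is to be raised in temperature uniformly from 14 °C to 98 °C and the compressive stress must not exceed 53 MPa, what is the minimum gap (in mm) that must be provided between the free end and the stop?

Free expansion if unrestrained: δ_free = αΔT L = 23.8×10⁻⁶ × 84 × 2500 = 4.998 mm.
At the allowable stress the elastic shortening the wall may impose is σL/E = 53 × 2500 / (69×10³) = 1.92 mm.
The gap must absorb the remainder: g_min = 4.998 − 1.92 = 3.078 mm.

g ≈ 3.08 mm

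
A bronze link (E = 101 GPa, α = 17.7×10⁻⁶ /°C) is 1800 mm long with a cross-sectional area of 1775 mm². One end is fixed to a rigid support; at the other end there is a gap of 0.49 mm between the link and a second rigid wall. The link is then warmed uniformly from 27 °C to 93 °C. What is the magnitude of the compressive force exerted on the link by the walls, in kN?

P ≈ 161 kN

Free thermal elongation = αΔT L = 17.7×10⁻⁶ × 66 × 1800 = 2.103 mm.
This exceeds the 0.49 mm gap, so the wall pushes back. The portion of expansion that must be recovered elastically is δ_free − gap = 2.103 − 0.49 = 1.613 mm.
Compatibility: PL/(AE) = 1.613 mm, so σ = P/A = E × (1.613/1800) = 90.49 MPa.
Force on the wall = σA = 90.49 × 1775 mm² = 160.6 kN.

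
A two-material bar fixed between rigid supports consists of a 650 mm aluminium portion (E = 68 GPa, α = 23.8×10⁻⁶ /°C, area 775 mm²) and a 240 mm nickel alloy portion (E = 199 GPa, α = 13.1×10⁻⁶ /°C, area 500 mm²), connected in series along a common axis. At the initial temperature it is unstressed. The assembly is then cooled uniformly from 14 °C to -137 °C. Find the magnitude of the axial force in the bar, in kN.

P ≈ 191 kN (tensile)

Free thermal contraction of the whole bar: Σ αᵢΔT Lᵢ = 23.8×10⁻⁶×151×650 + 13.1×10⁻⁶×151×240 = 2.811 mm.
The walls prevent any net length change, so an axial force P (same in every segment) develops. Compatibility: P · Σ Lᵢ/(AᵢEᵢ) = δ_free.
The series flexibility is Σ Lᵢ/(AᵢEᵢ) = 650/(775×68×10³) + 240/(500×199×10³) = 1.475×10⁻⁵ mm/N.
Hence P = δ_free / Σ(L/AE) = 2.811/1.475×10⁻⁵ = 190.6 kN (tensile).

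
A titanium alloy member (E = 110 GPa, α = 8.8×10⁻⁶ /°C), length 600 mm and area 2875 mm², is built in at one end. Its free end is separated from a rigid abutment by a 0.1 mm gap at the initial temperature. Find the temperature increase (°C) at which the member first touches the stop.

Contact occurs when the free expansion equals the gap: αΔT L = 0.1 mm.
ΔT = 0.1 / (8.8×10⁻⁶ × 600) = 18.94 °C.

ΔT ≈ 18.9 °C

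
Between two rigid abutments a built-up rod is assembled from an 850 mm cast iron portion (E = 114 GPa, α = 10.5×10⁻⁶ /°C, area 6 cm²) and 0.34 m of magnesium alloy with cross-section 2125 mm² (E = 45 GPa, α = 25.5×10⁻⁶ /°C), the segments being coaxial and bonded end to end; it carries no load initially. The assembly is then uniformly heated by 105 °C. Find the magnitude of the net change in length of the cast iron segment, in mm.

|ΔL| ≈ 0.499 mm

If the supports were absent, the total length change would be Σ αᵢΔT Lᵢ = 10.5×10⁻⁶×105×850 + 25.5×10⁻⁶×105×340 = 1.847 mm.
Since the ends are fixed, an axial force P builds up, equal in every segment, with P · Σ Lᵢ/(AᵢEᵢ) = δ_free.
Σ Lᵢ/(AᵢEᵢ) = 850/(600×114×10³) + 340/(2125×45×10³) = 1.598×10⁻⁵ mm/N.
So P = 1.847 / 1.598×10⁻⁵ = 115.6 kN, compressive.
For the cast iron segment, free thermal change = 10.5×10⁻⁶×105×850 = 0.9371 mm and elastic change from P = 115600×850/(600×114×10³) = 1.436 mm; these oppose, so the net change is 0.499 mm (segment shortens).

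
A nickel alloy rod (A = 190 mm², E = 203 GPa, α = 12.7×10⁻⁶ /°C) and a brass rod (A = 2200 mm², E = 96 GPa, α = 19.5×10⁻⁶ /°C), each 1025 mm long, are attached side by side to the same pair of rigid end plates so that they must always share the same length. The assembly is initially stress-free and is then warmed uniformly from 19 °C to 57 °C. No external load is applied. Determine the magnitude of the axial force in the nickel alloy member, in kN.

Both members must finish at the same length. With the larger α, the brass tends to over-expand; the plates restrain it, putting the brass in compression and the nickel alloy in tension. With no external load the two internal forces are equal and opposite, magnitude P.
Compatibility of the two members (thermal + elastic change equal): (α₁ − α₂)ΔT = P·[1/(A₁E₁) + 1/(A₂E₂)].
|α₁ − α₂|·ΔT = 6.8×10⁻⁶ × 38 = 0.0002584.
1/(A₁E₁) + 1/(A₂E₂) = 1/(190×203×10³) + 1/(2200×96×10³) = 3.066×10⁻⁸ N⁻¹.
So P = 0.0002584 / 3.066×10⁻⁸ = 8.427 kN.

P ≈ 8.43 kN (tensile in the nickel alloy)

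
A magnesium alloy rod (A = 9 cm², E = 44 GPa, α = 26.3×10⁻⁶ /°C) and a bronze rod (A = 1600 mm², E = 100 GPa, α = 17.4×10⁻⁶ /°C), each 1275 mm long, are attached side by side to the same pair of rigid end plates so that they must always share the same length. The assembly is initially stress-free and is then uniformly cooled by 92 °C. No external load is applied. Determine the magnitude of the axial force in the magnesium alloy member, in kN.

The magnesium alloy has the larger α, so on cooling it would change length more than the bronze if both were free. The rigid plates force a common final length, so the magnesium alloy is put into tension and the bronze into compression, with equal and opposite forces P (no external load).
Equating the net (thermal + elastic) strains gives |α₁ − α₂|·ΔT = P·[1/(A₁E₁) + 1/(A₂E₂)].
|α₁ − α₂|·ΔT = 8.9×10⁻⁶ × 92 = 0.0008188.
1/(A₁E₁) + 1/(A₂E₂) = 1/(900×44×10³) + 1/(1600×100×10³) = 3.15×10⁻⁸ N⁻¹.
So P = 0.0008188 / 3.15×10⁻⁸ = 25.99 kN.

P ≈ 26 kN (tensile in the magnesium alloy)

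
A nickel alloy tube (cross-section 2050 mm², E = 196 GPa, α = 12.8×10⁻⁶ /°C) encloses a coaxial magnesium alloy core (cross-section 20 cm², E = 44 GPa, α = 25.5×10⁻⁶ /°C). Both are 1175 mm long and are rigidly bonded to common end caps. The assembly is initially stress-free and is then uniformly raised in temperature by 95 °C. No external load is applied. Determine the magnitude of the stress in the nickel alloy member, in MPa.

σ ≈ 42.5 MPa (tensile)

The magnesium alloy has the larger α, so on heating it would change length more than the nickel alloy if both were free. The rigid plates force a common final length, so the magnesium alloy is put into compression and the nickel alloy into tension, with equal and opposite forces P (no external load).
Setting the final lengths equal and cancelling L: (α₁ − α₂)ΔT = P/(A₁E₁) + P/(A₂E₂).
|α₁ − α₂|·ΔT = 12.7×10⁻⁶ × 95 = 0.001206.
1/(A₁E₁) + 1/(A₂E₂) = 1/(2050×196×10³) + 1/(2000×44×10³) = 1.385×10⁻⁸ N⁻¹.
So P = 0.001206 / 1.385×10⁻⁸ = 87.1 kN.
σ_{nickel alloy} = P/A₁ = 87100/2050 = 42.49 MPa, tensile.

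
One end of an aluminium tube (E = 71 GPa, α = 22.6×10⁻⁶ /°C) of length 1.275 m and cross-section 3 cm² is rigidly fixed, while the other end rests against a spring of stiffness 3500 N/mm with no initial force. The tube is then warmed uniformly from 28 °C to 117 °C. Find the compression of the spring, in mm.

δ ≈ 2.12 mm

If the spring were absent the tube would lengthen by αΔT L = 22.6×10⁻⁶ × 89 × 1275 = 2.565 mm.
Let P be the compressive force at the spring. The tube shortens elastically by PL/(AE) and the spring compresses by P/k; together these equal δ_free.
P [ L/(AE) + 1/k ] = δ_free → P [ 1275/(300×71×10³) + 1/(3500) ] = 2.565.
P = 2.565 / 0.0003456 = 7421 N.
Spring compression = P/k = 7421/(3500) = 2.12 mm.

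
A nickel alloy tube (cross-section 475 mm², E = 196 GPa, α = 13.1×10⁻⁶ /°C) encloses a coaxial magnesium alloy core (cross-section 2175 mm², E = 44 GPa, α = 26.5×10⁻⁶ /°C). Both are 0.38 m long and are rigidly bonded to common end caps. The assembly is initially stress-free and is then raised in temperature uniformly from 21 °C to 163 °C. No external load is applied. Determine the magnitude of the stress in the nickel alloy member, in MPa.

Both members must finish at the same length. With the larger α, the magnesium alloy tends to over-expand; the plates restrain it, putting the magnesium alloy in compression and the nickel alloy in tension. With no external load the two internal forces are equal and opposite, magnitude P.
Equating the net (thermal + elastic) strains gives |α₁ − α₂|·ΔT = P·[1/(A₁E₁) + 1/(A₂E₂)].
|α₁ − α₂|·ΔT = 13.4×10⁻⁶ × 142 = 0.001903.
1/(A₁E₁) + 1/(A₂E₂) = 1/(475×196×10³) + 1/(2175×44×10³) = 2.119×10⁻⁸ N⁻¹.
P = 0.001903 / 2.119×10⁻⁸ = 89800 N = 89.8 kN.
σ_{nickel alloy} = P/A₁ = 89800/475 = 189 MPa, tensile.

σ ≈ 189 MPa (tensile)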